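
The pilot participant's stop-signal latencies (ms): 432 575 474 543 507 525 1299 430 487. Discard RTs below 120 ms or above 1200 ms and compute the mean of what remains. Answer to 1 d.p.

Excluded: 1299
Retained (n=8): Σ = 3973
Mean = 3973/8 = 496.6250

496.6 ms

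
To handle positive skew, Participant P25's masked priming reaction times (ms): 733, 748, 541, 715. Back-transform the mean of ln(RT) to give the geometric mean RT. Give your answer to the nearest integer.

679 ms

ln(RT): 6.5971, 6.6174, 6.2934, 6.5723
Mean ln(RT) = 26.0803/4 = 6.52006
Geometric mean = exp(6.52006) = 678.62 ms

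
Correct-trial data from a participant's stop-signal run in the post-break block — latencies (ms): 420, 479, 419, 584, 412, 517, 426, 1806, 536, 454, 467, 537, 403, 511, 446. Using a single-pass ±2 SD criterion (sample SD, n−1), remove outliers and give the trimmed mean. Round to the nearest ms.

n = 15, ΣRT = 8417, M = 561.133
Σ(x−M)² = 1701859.73; s = √(1701859.73/14) = 348.657
Cutoffs: 561.133 ± 2·348.657 → [-136.2, 1258.4]
Outside: 1806 → excluded.
Retained (n=14): Σ = 6611, mean = 6611/14 = 472.214

472 ms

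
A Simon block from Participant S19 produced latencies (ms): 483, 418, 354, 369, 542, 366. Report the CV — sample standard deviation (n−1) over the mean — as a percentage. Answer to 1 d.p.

18.0%

n = 6, Σ = 2532, M = 422.0000
Σ(x−M)² = 28706.000; s = √(28706.000/5) = 75.7707
CV = 75.7707 / 422.0000 = 0.17955 = 17.955%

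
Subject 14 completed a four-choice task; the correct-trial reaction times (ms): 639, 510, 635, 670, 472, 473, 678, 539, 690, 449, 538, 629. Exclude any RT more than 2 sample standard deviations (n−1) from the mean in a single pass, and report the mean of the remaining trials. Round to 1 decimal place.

576.8 ms

n = 12, ΣRT = 6922, M = 576.833
Σ(x−M)² = 87209.67; s = √(87209.67/11) = 89.040
Cutoffs: 576.833 ± 2·89.040 → [398.8, 754.9]
No RTs fall outside the cutoffs; all 12 retained. Mean = 6922/12 = 576.833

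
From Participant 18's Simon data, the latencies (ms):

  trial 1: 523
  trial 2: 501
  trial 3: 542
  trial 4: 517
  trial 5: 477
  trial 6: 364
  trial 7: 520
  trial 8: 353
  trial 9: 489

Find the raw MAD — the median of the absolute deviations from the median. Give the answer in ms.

Sorted: 353, 364, 477, 489, 501, 517, 520, 523, 542 → median = 501
|x − 501|: 22, 0, 41, 16, 24, 137, 19, 148, 12
Sorted deviations: 0, 12, 16, 19, 22, 24, 41, 137, 148 → MAD = 22

22 ms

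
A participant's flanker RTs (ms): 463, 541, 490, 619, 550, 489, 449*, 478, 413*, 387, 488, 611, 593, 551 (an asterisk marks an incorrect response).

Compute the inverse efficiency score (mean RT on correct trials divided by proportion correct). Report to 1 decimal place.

Correct trials (n=12): 463, 541, 490, 619, 550, 489, 478, 387, 488, 611, 593, 551
Mean correct RT = 6260/12 = 521.6667 ms
Proportion correct = 12/14
IES = 521.6667 / (12/14) = 608.611 ms

608.6 ms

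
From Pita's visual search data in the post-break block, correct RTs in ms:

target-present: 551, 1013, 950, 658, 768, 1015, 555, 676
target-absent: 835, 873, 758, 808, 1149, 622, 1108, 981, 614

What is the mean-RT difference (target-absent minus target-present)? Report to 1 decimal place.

87.6 ms

M(target-present) = 6186/8 = 773.250
M(target-absent) = 7748/9 = 860.889
Difference = 860.889 − 773.250 = 87.639 ms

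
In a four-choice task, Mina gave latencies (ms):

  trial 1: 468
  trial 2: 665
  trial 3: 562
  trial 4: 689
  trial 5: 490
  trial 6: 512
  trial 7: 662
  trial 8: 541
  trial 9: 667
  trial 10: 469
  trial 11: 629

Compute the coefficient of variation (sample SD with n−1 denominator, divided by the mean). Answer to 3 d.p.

n = 11, Σ = 6354, M = 577.6364
Σ(x−M)² = 75172.545; s = √(75172.545/10) = 86.7021
CV = 86.7021 / 577.6364 = 0.15010

0.150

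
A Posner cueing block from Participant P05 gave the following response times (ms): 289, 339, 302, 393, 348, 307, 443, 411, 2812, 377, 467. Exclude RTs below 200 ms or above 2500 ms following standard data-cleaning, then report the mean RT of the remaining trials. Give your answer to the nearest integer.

368 ms

Excluded: 2812
Retained (n=10): Σ = 3676
Mean = 3676/10 = 367.6000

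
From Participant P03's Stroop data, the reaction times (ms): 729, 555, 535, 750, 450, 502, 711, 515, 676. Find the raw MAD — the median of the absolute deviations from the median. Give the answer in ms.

Sorted: 450, 502, 515, 535, 555, 676, 711, 729, 750 → median = 555
|x − 555|: 174, 0, 20, 195, 105, 53, 156, 40, 121
Sorted deviations: 0, 20, 40, 53, 105, 121, 156, 174, 195 → MAD = 105

105 ms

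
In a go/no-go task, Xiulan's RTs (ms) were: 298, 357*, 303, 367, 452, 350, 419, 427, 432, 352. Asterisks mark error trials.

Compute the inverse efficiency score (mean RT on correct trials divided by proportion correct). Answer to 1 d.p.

419.8 ms

Correct trials (n=9): 298, 303, 367, 452, 350, 419, 427, 432, 352
Mean correct RT = 3400/9 = 377.7778 ms
Proportion correct = 9/10
IES = 377.7778 / (9/10) = 419.753 ms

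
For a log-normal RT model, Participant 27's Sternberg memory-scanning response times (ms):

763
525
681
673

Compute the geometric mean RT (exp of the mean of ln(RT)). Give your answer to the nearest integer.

655 ms

ln(RT): 6.6373, 6.2634, 6.5236, 6.5117
Mean ln(RT) = 25.9360/4 = 6.48399
Geometric mean = exp(6.48399) = 654.58 ms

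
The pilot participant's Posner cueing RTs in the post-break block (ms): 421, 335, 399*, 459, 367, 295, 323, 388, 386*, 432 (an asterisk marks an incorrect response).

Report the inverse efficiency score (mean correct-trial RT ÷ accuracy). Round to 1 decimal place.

471.9 ms

Correct trials (n=8): 421, 335, 459, 367, 295, 323, 388, 432
Mean correct RT = 3020/8 = 377.5000 ms
Proportion correct = 8/10
IES = 377.5000 / (8/10) = 471.875 ms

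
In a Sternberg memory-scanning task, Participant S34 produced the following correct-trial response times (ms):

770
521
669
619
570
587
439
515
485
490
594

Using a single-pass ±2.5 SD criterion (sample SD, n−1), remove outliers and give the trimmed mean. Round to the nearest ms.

n = 11, ΣRT = 6259, M = 569.000
Σ(x−M)² = 89268.00; s = √(89268.00/10) = 94.482
Cutoffs: 569.000 ± 2.5·94.482 → [332.8, 805.2]
No RTs fall outside the cutoffs; all 11 retained. Mean = 6259/11 = 569.000

569 ms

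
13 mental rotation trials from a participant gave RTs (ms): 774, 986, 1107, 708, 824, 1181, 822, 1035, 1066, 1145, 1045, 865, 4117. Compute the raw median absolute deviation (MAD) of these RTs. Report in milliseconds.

Sorted: 708, 774, 822, 824, 865, 986, 1035, 1045, 1066, 1107, 1145, 1181, 4117 → median = 1035
|x − 1035|: 261, 49, 72, 327, 211, 146, 213, 0, 31, 110, 10, 170, 3082
Sorted deviations: 0, 10, 31, 49, 72, 110, 146, 170, 211, 213, 261, 327, 3082 → MAD = 146

146 ms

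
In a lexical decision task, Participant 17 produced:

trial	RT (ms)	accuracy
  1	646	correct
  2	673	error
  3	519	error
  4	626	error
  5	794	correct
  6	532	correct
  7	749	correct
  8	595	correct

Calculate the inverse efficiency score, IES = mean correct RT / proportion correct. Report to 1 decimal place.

1061.1 ms

Correct trials (n=5): 646, 794, 532, 749, 595
Mean correct RT = 3316/5 = 663.2000 ms
Proportion correct = 5/8
IES = 663.2000 / (5/8) = 1061.120 ms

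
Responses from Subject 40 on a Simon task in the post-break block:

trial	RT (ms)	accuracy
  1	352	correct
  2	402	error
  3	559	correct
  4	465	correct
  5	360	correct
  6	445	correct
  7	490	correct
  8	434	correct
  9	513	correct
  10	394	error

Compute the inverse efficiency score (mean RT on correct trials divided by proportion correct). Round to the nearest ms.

Correct trials (n=8): 352, 559, 465, 360, 445, 490, 434, 513
Mean correct RT = 3618/8 = 452.2500 ms
Proportion correct = 8/10
IES = 452.2500 / (8/10) = 565.312 ms

565 ms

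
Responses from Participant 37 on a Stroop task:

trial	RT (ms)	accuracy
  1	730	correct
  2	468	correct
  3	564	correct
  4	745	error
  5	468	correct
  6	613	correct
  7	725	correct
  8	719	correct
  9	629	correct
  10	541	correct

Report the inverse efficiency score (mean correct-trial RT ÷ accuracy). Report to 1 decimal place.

Correct trials (n=9): 730, 468, 564, 468, 613, 725, 719, 629, 541
Mean correct RT = 5457/9 = 606.3333 ms
Proportion correct = 9/10
IES = 606.3333 / (9/10) = 673.704 ms

673.7 ms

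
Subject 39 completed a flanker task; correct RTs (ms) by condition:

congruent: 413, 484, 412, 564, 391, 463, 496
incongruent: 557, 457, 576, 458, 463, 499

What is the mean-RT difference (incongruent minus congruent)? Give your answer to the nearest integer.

41 ms

M(congruent) = 3223/7 = 460.429
M(incongruent) = 3010/6 = 501.667
Difference = 501.667 − 460.429 = 41.238 ms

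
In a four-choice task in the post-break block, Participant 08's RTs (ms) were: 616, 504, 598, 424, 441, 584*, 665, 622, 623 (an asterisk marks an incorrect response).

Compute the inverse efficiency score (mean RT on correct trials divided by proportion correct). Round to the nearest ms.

632 ms

Correct trials (n=8): 616, 504, 598, 424, 441, 665, 622, 623
Mean correct RT = 4493/8 = 561.6250 ms
Proportion correct = 8/9
IES = 561.6250 / (8/9) = 631.828 ms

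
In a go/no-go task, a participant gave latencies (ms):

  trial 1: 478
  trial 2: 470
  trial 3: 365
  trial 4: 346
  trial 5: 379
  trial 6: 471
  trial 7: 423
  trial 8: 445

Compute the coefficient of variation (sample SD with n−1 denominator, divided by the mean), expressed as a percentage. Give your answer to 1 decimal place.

n = 8, Σ = 3377, M = 422.1250
Σ(x−M)² = 19244.875; s = √(19244.875/7) = 52.4335
CV = 52.4335 / 422.1250 = 0.12421 = 12.421%

12.4%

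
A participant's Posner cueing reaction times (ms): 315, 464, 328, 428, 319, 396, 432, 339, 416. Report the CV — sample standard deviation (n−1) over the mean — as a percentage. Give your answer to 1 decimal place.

n = 9, Σ = 3437, M = 381.8889
Σ(x−M)² = 25914.889; s = √(25914.889/8) = 56.9154
CV = 56.9154 / 381.8889 = 0.14904 = 14.904%

14.9%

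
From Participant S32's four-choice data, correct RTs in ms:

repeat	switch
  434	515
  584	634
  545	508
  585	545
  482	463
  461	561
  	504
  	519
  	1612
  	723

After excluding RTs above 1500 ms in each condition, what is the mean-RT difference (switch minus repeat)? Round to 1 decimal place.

switch: exclude 1612
M(repeat) = 3091/6 = 515.167
M(switch) = 4972/9 = 552.444
Difference = 552.444 − 515.167 = 37.278 ms

37.3 ms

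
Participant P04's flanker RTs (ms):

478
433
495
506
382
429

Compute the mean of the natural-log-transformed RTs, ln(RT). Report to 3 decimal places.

ln(RT): 6.1696, 6.0707, 6.2046, 6.2265, 5.9454, 6.0615
Σ ln(RT) = 36.6783
Mean = 36.6783/6 = 6.11305

6.113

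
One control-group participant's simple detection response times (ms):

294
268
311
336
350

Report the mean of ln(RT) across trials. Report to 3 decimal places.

5.738

ln(RT): 5.6836, 5.5910, 5.7398, 5.8171, 5.8579
Σ ln(RT) = 28.6894
Mean = 28.6894/5 = 5.73788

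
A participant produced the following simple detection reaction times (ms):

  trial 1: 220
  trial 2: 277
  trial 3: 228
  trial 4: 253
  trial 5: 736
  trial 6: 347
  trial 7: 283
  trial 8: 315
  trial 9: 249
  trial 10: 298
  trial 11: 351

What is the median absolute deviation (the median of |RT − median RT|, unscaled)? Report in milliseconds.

Sorted: 220, 228, 249, 253, 277, 283, 298, 315, 347, 351, 736 → median = 283
|x − 283|: 63, 6, 55, 30, 453, 64, 0, 32, 34, 15, 68
Sorted deviations: 0, 6, 15, 30, 32, 34, 55, 63, 64, 68, 453 → MAD = 34

34 ms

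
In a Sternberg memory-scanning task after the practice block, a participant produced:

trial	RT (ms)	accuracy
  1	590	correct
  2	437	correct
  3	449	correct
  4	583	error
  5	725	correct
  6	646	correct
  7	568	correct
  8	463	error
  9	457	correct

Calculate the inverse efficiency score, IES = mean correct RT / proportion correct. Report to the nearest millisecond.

711 ms

Correct trials (n=7): 590, 437, 449, 725, 646, 568, 457
Mean correct RT = 3872/7 = 553.1429 ms
Proportion correct = 7/9
IES = 553.1429 / (7/9) = 711.184 ms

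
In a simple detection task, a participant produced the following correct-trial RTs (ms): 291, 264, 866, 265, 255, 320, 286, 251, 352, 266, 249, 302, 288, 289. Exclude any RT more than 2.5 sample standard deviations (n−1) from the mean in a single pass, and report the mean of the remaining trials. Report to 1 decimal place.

n = 14, ΣRT = 4544, M = 324.571
Σ(x−M)² = 326257.43; s = √(326257.43/13) = 158.419
Cutoffs: 324.571 ± 2.5·158.419 → [-71.5, 720.6]
Outside: 866 → excluded.
Retained (n=13): Σ = 3678, mean = 3678/13 = 282.923

282.9 ms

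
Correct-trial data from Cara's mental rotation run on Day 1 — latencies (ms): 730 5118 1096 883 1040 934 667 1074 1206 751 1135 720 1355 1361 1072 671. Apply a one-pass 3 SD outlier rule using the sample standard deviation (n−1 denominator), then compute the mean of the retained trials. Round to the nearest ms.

980 ms

n = 16, ΣRT = 19813, M = 1238.312
Σ(x−M)² = 16838197.44; s = √(16838197.44/15) = 1059.503
Cutoffs: 1238.312 ± 3·1059.503 → [-1940.2, 4416.8]
Outside: 5118 → excluded.
Retained (n=15): Σ = 14695, mean = 14695/15 = 979.667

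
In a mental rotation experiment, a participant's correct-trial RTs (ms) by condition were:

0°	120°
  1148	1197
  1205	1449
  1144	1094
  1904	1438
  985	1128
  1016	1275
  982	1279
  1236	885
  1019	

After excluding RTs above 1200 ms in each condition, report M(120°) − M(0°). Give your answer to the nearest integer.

27 ms

0°: exclude 1205, 1904, 1236
120°: exclude 1449, 1438, 1275, 1279
M(0°) = 6294/6 = 1049.000
M(120°) = 4304/4 = 1076.000
Difference = 1076.000 − 1049.000 = 27.000 ms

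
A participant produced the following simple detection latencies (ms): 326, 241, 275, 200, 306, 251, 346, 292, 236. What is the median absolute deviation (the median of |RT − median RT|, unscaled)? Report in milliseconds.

Sorted: 200, 236, 241, 251, 275, 292, 306, 326, 346 → median = 275
|x − 275|: 51, 34, 0, 75, 31, 24, 71, 17, 39
Sorted deviations: 0, 17, 24, 31, 34, 39, 51, 71, 75 → MAD = 34

34 ms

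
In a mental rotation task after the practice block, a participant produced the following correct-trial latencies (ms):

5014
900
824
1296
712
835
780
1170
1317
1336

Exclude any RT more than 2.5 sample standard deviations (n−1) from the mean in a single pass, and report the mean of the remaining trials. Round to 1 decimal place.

n = 10, ΣRT = 14184, M = 1418.400
Σ(x−M)² = 14891056.40; s = √(14891056.40/9) = 1286.298
Cutoffs: 1418.400 ± 2.5·1286.298 → [-1797.3, 4634.1]
Outside: 5014 → excluded.
Retained (n=9): Σ = 9170, mean = 9170/9 = 1018.889

1018.9 ms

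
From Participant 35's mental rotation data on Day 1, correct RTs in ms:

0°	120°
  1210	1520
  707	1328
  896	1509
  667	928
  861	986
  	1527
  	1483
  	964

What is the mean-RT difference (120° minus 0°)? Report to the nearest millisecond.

412 ms

M(0°) = 4341/5 = 868.200
M(120°) = 10245/8 = 1280.625
Difference = 1280.625 − 868.200 = 412.425 ms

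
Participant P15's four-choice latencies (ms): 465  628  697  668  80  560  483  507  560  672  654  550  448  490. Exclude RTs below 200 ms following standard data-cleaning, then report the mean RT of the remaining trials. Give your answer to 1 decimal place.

567.8 ms

Excluded: 80
Retained (n=13): Σ = 7382
Mean = 7382/13 = 567.8462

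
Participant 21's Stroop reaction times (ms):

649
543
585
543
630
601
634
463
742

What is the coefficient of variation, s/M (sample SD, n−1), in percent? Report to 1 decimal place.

13.2%

n = 9, Σ = 5390, M = 598.8889
Σ(x−M)² = 50102.889; s = √(50102.889/8) = 79.1382
CV = 79.1382 / 598.8889 = 0.13214 = 13.214%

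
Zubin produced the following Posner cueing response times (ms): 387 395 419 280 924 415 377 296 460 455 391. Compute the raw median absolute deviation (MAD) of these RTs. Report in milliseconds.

Sorted: 280, 296, 377, 387, 391, 395, 415, 419, 455, 460, 924 → median = 395
|x − 395|: 8, 0, 24, 115, 529, 20, 18, 99, 65, 60, 4
Sorted deviations: 0, 4, 8, 18, 20, 24, 60, 65, 99, 115, 529 → MAD = 24

24 ms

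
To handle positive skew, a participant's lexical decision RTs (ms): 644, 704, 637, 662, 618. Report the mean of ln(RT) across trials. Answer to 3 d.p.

6.481

ln(RT): 6.4677, 6.5568, 6.4568, 6.4953, 6.4265
Σ ln(RT) = 32.4030
Mean = 32.4030/5 = 6.48060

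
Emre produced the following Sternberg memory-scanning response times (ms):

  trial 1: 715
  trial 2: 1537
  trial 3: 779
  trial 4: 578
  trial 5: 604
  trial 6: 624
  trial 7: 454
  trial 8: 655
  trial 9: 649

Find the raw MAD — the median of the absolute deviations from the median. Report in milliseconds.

66 ms

Sorted: 454, 578, 604, 624, 649, 655, 715, 779, 1537 → median = 649
|x − 649|: 66, 888, 130, 71, 45, 25, 195, 6, 0
Sorted deviations: 0, 6, 25, 45, 66, 71, 130, 195, 888 → MAD = 66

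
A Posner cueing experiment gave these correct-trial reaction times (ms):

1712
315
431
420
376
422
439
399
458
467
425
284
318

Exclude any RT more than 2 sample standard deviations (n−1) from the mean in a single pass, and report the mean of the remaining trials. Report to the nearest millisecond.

n = 13, ΣRT = 6466, M = 497.385
Σ(x−M)² = 1637881.08; s = √(1637881.08/12) = 369.446
Cutoffs: 497.385 ± 2·369.446 → [-241.5, 1236.3]
Outside: 1712 → excluded.
Retained (n=12): Σ = 4754, mean = 4754/12 = 396.167

396 ms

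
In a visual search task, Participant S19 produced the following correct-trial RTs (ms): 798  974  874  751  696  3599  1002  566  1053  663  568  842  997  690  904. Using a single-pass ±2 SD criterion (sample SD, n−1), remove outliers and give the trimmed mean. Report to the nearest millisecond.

n = 15, ΣRT = 14977, M = 998.467
Σ(x−M)² = 7588189.73; s = √(7588189.73/14) = 736.216
Cutoffs: 998.467 ± 2·736.216 → [-474.0, 2470.9]
Outside: 3599 → excluded.
Retained (n=14): Σ = 11378, mean = 11378/14 = 812.714

813 ms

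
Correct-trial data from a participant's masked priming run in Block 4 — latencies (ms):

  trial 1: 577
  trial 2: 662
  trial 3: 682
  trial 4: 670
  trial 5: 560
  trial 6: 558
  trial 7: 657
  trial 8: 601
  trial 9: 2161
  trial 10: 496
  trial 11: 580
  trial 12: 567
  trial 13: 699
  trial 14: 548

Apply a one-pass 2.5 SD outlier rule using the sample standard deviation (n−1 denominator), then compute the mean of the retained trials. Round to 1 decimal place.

n = 14, ΣRT = 10018, M = 715.571
Σ(x−M)² = 2297147.43; s = √(2297147.43/13) = 420.361
Cutoffs: 715.571 ± 2.5·420.361 → [-335.3, 1766.5]
Outside: 2161 → excluded.
Retained (n=13): Σ = 7857, mean = 7857/13 = 604.385

604.4 ms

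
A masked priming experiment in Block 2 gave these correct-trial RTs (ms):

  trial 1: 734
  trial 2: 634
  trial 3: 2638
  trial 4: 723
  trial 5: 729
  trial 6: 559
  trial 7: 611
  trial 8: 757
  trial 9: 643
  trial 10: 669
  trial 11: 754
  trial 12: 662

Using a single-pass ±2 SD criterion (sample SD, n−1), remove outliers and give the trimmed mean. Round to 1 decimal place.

679.5 ms

n = 12, ΣRT = 10113, M = 842.750
Σ(x−M)² = 3557816.25; s = √(3557816.25/11) = 568.716
Cutoffs: 842.750 ± 2·568.716 → [-294.7, 1980.2]
Outside: 2638 → excluded.
Retained (n=11): Σ = 7475, mean = 7475/11 = 679.545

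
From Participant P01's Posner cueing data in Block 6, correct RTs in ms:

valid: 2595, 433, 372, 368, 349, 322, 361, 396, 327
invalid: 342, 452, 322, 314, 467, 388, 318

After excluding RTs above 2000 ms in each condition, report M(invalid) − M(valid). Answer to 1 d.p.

valid: exclude 2595
M(valid) = 2928/8 = 366.000
M(invalid) = 2603/7 = 371.857
Difference = 371.857 − 366.000 = 5.857 ms

5.9 ms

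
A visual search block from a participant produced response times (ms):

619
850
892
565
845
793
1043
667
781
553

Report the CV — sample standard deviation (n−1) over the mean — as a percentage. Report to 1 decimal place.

n = 10, Σ = 7608, M = 760.8000
Σ(x−M)² = 223765.600; s = √(223765.600/9) = 157.6796
CV = 157.6796 / 760.8000 = 0.20725 = 20.725%

20.7%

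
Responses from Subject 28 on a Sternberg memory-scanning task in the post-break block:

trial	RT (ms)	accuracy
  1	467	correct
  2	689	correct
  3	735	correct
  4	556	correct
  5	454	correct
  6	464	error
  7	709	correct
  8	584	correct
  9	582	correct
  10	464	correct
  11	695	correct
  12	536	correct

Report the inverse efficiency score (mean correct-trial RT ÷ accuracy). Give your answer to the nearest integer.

642 ms

Correct trials (n=11): 467, 689, 735, 556, 454, 709, 584, 582, 464, 695, 536
Mean correct RT = 6471/11 = 588.2727 ms
Proportion correct = 11/12
IES = 588.2727 / (11/12) = 641.752 ms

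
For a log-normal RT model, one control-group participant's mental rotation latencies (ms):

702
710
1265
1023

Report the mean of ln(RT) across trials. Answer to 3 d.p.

ln(RT): 6.5539, 6.5653, 7.1428, 6.9305
Σ ln(RT) = 27.1925
Mean = 27.1925/4 = 6.79813

6.798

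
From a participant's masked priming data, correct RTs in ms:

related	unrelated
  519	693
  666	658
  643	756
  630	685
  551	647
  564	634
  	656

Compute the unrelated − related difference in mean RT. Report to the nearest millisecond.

80 ms

M(related) = 3573/6 = 595.500
M(unrelated) = 4729/7 = 675.571
Difference = 675.571 − 595.500 = 80.071 ms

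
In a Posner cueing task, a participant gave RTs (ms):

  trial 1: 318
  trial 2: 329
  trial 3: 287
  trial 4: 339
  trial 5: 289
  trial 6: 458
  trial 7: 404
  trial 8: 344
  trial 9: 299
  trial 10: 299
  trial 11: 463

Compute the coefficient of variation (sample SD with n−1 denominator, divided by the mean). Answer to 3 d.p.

0.186

n = 11, Σ = 3829, M = 348.0909
Σ(x−M)² = 41822.909; s = √(41822.909/10) = 64.6706
CV = 64.6706 / 348.0909 = 0.18579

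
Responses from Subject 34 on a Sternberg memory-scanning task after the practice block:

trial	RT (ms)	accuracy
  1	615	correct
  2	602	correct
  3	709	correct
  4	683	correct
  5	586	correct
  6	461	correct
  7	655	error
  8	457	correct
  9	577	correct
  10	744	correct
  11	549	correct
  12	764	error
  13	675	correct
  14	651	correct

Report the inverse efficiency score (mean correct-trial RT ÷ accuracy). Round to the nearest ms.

711 ms

Correct trials (n=12): 615, 602, 709, 683, 586, 461, 457, 577, 744, 549, 675, 651
Mean correct RT = 7309/12 = 609.0833 ms
Proportion correct = 12/14
IES = 609.0833 / (12/14) = 710.597 ms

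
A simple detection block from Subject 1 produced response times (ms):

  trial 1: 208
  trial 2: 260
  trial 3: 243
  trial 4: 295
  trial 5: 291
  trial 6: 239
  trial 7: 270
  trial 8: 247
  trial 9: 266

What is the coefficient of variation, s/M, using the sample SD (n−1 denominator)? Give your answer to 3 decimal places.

n = 9, Σ = 2319, M = 257.6667
Σ(x−M)² = 5876.000; s = √(5876.000/8) = 27.1017
CV = 27.1017 / 257.6667 = 0.10518

0.105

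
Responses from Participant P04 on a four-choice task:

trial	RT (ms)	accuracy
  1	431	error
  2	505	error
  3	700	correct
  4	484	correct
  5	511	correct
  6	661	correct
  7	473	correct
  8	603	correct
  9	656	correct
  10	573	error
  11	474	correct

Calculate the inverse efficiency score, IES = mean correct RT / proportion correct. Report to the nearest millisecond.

784 ms

Correct trials (n=8): 700, 484, 511, 661, 473, 603, 656, 474
Mean correct RT = 4562/8 = 570.2500 ms
Proportion correct = 8/11
IES = 570.2500 / (8/11) = 784.094 ms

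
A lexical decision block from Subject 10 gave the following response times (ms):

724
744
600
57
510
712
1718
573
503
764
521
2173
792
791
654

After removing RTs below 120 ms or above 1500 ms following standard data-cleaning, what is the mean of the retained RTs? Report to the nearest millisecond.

Excluded: 57, 1718, 2173
Retained (n=12): Σ = 7888
Mean = 7888/12 = 657.3333

657 ms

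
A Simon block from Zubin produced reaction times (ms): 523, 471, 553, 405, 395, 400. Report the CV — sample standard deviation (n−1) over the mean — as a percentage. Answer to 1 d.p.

15.0%

n = 6, Σ = 2747, M = 457.8333
Σ(x−M)² = 23560.833; s = √(23560.833/5) = 68.6452
CV = 68.6452 / 457.8333 = 0.14993 = 14.993%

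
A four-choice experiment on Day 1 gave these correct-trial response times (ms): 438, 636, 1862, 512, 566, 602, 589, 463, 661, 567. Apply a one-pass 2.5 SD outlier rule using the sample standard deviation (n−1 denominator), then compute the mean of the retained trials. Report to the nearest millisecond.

n = 10, ΣRT = 6896, M = 689.600
Σ(x−M)² = 1572506.40; s = √(1572506.40/9) = 417.999
Cutoffs: 689.600 ± 2.5·417.999 → [-355.4, 1734.6]
Outside: 1862 → excluded.
Retained (n=9): Σ = 5034, mean = 5034/9 = 559.333

559 ms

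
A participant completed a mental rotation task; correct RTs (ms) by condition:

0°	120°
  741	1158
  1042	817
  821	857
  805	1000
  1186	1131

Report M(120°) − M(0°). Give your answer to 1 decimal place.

73.6 ms

M(0°) = 4595/5 = 919.000
M(120°) = 4963/5 = 992.600
Difference = 992.600 − 919.000 = 73.600 ms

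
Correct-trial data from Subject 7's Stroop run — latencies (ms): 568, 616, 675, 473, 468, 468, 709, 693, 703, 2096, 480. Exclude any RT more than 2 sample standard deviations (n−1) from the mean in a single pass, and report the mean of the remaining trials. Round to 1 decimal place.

n = 11, ΣRT = 7949, M = 722.636
Σ(x−M)² = 2176000.55; s = √(2176000.55/10) = 466.476
Cutoffs: 722.636 ± 2·466.476 → [-210.3, 1655.6]
Outside: 2096 → excluded.
Retained (n=10): Σ = 5853, mean = 5853/10 = 585.300

585.3 ms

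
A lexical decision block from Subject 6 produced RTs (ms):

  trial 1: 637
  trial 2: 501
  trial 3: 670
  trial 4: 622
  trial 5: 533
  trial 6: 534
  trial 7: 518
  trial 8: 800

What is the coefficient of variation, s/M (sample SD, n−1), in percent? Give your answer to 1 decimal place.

16.9%

n = 8, Σ = 4815, M = 601.8750
Σ(x−M)² = 72094.875; s = √(72094.875/7) = 101.4853
CV = 101.4853 / 601.8750 = 0.16862 = 16.862%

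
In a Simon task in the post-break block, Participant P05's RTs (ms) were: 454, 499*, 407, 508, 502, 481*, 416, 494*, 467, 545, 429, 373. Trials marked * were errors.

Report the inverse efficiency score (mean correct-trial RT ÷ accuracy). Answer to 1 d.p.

607.6 ms

Correct trials (n=9): 454, 407, 508, 502, 416, 467, 545, 429, 373
Mean correct RT = 4101/9 = 455.6667 ms
Proportion correct = 9/12
IES = 455.6667 / (9/12) = 607.556 ms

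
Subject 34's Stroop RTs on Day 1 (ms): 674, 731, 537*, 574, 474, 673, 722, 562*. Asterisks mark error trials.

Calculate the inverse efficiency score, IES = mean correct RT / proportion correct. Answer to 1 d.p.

855.1 ms

Correct trials (n=6): 674, 731, 574, 474, 673, 722
Mean correct RT = 3848/6 = 641.3333 ms
Proportion correct = 6/8
IES = 641.3333 / (6/8) = 855.111 ms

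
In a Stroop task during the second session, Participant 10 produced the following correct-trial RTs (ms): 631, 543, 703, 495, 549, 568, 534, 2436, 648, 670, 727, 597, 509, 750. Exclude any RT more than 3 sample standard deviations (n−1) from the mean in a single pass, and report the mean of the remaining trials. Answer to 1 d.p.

609.5 ms

n = 14, ΣRT = 10360, M = 740.000
Σ(x−M)² = 3184444.00; s = √(3184444.00/13) = 494.932
Cutoffs: 740.000 ± 3·494.932 → [-744.8, 2224.8]
Outside: 2436 → excluded.
Retained (n=13): Σ = 7924, mean = 7924/13 = 609.538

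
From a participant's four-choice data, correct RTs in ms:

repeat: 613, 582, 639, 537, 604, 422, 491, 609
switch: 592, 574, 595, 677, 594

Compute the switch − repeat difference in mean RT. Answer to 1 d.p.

44.3 ms

M(repeat) = 4497/8 = 562.125
M(switch) = 3032/5 = 606.400
Difference = 606.400 − 562.125 = 44.275 ms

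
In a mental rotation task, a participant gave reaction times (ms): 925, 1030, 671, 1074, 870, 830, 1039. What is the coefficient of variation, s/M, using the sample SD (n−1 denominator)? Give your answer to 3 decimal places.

0.155

n = 7, Σ = 6439, M = 919.8571
Σ(x−M)² = 122602.857; s = √(122602.857/6) = 142.9469
CV = 142.9469 / 919.8571 = 0.15540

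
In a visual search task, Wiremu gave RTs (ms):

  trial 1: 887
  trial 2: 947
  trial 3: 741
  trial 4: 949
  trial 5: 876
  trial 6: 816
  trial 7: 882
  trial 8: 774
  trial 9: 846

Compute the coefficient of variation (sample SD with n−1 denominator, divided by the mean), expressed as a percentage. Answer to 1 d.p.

n = 9, Σ = 7718, M = 857.5556
Σ(x−M)² = 40594.222; s = √(40594.222/8) = 71.2340
CV = 71.2340 / 857.5556 = 0.08307 = 8.307%

8.3%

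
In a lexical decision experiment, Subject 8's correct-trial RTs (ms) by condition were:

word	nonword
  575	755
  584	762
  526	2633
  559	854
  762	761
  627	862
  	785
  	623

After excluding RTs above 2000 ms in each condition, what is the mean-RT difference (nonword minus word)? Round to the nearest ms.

nonword: exclude 2633
M(word) = 3633/6 = 605.500
M(nonword) = 5402/7 = 771.714
Difference = 771.714 − 605.500 = 166.214 ms

166 ms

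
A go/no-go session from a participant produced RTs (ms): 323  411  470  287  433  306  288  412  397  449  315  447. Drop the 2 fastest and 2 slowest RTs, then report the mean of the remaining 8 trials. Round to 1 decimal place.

380.5 ms

Sorted: 287, 288, 306, 315, 323, 397, 411, 412, 433, 447, 449, 470
Drop lowest 2 (287, 288) and highest 2 (449, 470)
Remaining (n=8): Σ = 3044, mean = 3044/8 = 380.500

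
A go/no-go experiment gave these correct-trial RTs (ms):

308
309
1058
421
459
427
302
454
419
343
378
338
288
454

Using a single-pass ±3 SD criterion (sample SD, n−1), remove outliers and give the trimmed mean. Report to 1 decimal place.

n = 14, ΣRT = 5958, M = 425.571
Σ(x−M)² = 481123.43; s = √(481123.43/13) = 192.379
Cutoffs: 425.571 ± 3·192.379 → [-151.6, 1002.7]
Outside: 1058 → excluded.
Retained (n=13): Σ = 4900, mean = 4900/13 = 376.923

376.9 ms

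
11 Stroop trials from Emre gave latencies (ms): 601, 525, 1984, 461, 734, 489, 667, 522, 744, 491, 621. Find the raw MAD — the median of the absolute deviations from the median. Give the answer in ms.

Sorted: 461, 489, 491, 522, 525, 601, 621, 667, 734, 744, 1984 → median = 601
|x − 601|: 0, 76, 1383, 140, 133, 112, 66, 79, 143, 110, 20
Sorted deviations: 0, 20, 66, 76, 79, 110, 112, 133, 140, 143, 1383 → MAD = 110

110 ms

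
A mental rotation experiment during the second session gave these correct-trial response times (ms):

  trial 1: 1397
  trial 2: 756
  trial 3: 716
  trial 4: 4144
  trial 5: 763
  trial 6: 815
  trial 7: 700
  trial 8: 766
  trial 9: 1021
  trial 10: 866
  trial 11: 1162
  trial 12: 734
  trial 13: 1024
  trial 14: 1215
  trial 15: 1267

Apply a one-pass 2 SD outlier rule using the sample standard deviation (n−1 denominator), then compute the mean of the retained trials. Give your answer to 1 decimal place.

943.0 ms

n = 15, ΣRT = 17346, M = 1156.400
Σ(x−M)² = 10284259.60; s = √(10284259.60/14) = 857.082
Cutoffs: 1156.400 ± 2·857.082 → [-557.8, 2870.6]
Outside: 4144 → excluded.
Retained (n=14): Σ = 13202, mean = 13202/14 = 943.000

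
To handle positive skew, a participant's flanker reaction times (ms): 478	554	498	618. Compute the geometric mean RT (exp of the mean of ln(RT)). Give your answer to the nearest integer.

ln(RT): 6.1696, 6.3172, 6.2106, 6.4265
Mean ln(RT) = 25.1239/4 = 6.28097
Geometric mean = exp(6.28097) = 534.30 ms

534 ms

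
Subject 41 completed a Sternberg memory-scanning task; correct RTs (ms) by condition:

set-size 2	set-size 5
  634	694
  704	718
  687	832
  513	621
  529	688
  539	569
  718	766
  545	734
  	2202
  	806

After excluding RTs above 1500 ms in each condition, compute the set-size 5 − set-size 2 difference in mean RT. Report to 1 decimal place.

set-size 5: exclude 2202
M(set-size 2) = 4869/8 = 608.625
M(set-size 5) = 6428/9 = 714.222
Difference = 714.222 − 608.625 = 105.597 ms

105.6 ms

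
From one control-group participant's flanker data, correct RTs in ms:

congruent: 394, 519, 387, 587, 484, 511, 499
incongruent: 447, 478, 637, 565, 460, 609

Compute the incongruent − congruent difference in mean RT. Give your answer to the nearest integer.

M(congruent) = 3381/7 = 483.000
M(incongruent) = 3196/6 = 532.667
Difference = 532.667 − 483.000 = 49.667 ms

50 ms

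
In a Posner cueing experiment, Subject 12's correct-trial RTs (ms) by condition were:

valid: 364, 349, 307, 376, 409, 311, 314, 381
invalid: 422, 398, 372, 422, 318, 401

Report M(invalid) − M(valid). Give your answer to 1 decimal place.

M(valid) = 2811/8 = 351.375
M(invalid) = 2333/6 = 388.833
Difference = 388.833 − 351.375 = 37.458 ms

37.5 ms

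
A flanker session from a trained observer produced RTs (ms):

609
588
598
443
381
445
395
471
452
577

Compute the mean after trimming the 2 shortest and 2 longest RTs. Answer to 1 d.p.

Sorted: 381, 395, 443, 445, 452, 471, 577, 588, 598, 609
Drop lowest 2 (381, 395) and highest 2 (598, 609)
Remaining (n=6): Σ = 2976, mean = 2976/6 = 496.000

496.0 ms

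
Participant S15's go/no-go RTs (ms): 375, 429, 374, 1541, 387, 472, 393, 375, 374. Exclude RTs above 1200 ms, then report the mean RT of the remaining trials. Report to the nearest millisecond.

Excluded: 1541
Retained (n=8): Σ = 3179
Mean = 3179/8 = 397.3750

397 ms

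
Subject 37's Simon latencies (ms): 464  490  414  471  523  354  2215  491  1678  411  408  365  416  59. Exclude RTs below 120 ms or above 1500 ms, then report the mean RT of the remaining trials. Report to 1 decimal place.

437.0 ms

Excluded: 59, 1678, 2215
Retained (n=11): Σ = 4807
Mean = 4807/11 = 437.0000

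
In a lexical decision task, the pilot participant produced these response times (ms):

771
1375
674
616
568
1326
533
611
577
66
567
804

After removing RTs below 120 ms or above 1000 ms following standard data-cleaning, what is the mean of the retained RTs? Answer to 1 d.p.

Excluded: 66, 1326, 1375
Retained (n=9): Σ = 5721
Mean = 5721/9 = 635.6667

635.7 ms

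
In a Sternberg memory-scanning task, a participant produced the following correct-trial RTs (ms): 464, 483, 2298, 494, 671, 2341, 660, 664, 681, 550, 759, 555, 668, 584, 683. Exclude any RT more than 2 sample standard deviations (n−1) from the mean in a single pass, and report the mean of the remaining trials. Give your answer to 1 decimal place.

608.9 ms

n = 15, ΣRT = 12555, M = 837.000
Σ(x−M)² = 5176044.00; s = √(5176044.00/14) = 608.044
Cutoffs: 837.000 ± 2·608.044 → [-379.1, 2053.1]
Outside: 2298, 2341 → excluded.
Retained (n=13): Σ = 7916, mean = 7916/13 = 608.923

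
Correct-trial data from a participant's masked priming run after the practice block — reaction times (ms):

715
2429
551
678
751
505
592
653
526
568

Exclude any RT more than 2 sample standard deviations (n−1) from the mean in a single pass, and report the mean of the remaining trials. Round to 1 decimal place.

615.4 ms

n = 10, ΣRT = 7968, M = 796.800
Σ(x−M)² = 3020847.60; s = √(3020847.60/9) = 579.353
Cutoffs: 796.800 ± 2·579.353 → [-361.9, 1955.5]
Outside: 2429 → excluded.
Retained (n=9): Σ = 5539, mean = 5539/9 = 615.444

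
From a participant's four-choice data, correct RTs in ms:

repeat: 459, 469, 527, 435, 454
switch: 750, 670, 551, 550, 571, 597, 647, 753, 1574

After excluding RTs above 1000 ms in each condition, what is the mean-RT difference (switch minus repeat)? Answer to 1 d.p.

167.3 ms

switch: exclude 1574
M(repeat) = 2344/5 = 468.800
M(switch) = 5089/8 = 636.125
Difference = 636.125 − 468.800 = 167.325 ms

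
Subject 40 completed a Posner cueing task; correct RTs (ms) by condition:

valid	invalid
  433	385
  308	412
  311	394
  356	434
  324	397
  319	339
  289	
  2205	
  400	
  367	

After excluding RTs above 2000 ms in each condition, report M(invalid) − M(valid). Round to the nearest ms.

valid: exclude 2205
M(valid) = 3107/9 = 345.222
M(invalid) = 2361/6 = 393.500
Difference = 393.500 − 345.222 = 48.278 ms

48 ms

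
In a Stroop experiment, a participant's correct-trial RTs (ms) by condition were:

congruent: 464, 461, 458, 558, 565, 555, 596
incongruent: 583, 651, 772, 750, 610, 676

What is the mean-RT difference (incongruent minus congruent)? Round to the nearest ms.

151 ms

M(congruent) = 3657/7 = 522.429
M(incongruent) = 4042/6 = 673.667
Difference = 673.667 − 522.429 = 151.238 ms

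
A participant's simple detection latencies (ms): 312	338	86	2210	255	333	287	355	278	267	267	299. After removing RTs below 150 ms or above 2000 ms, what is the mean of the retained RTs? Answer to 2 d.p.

Excluded: 86, 2210
Retained (n=10): Σ = 2991
Mean = 2991/10 = 299.1000

299.10 ms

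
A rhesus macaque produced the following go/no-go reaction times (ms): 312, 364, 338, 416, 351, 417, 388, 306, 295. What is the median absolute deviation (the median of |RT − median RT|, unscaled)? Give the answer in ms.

Sorted: 295, 306, 312, 338, 351, 364, 388, 416, 417 → median = 351
|x − 351|: 39, 13, 13, 65, 0, 66, 37, 45, 56
Sorted deviations: 0, 13, 13, 37, 39, 45, 56, 65, 66 → MAD = 39

39 ms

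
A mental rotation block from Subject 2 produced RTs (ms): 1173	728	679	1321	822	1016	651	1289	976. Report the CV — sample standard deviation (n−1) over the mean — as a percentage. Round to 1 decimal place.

26.9%

n = 9, Σ = 8655, M = 961.6667
Σ(x−M)² = 534608.000; s = √(534608.000/8) = 258.5073
CV = 258.5073 / 961.6667 = 0.26881 = 26.881%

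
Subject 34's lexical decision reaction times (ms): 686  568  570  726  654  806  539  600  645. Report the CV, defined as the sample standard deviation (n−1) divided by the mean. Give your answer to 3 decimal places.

0.133

n = 9, Σ = 5794, M = 643.7778
Σ(x−M)² = 59045.556; s = √(59045.556/8) = 85.9110
CV = 85.9110 / 643.7778 = 0.13345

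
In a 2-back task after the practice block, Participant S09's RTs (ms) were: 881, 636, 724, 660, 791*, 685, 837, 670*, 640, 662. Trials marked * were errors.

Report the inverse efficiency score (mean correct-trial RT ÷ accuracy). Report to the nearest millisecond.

895 ms

Correct trials (n=8): 881, 636, 724, 660, 685, 837, 640, 662
Mean correct RT = 5725/8 = 715.6250 ms
Proportion correct = 8/10
IES = 715.6250 / (8/10) = 894.531 ms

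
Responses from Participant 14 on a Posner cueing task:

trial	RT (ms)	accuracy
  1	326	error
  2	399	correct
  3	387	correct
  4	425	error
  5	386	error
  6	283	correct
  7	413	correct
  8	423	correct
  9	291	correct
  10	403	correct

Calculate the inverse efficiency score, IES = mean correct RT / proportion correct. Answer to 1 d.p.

Correct trials (n=7): 399, 387, 283, 413, 423, 291, 403
Mean correct RT = 2599/7 = 371.2857 ms
Proportion correct = 7/10
IES = 371.2857 / (7/10) = 530.408 ms

530.4 ms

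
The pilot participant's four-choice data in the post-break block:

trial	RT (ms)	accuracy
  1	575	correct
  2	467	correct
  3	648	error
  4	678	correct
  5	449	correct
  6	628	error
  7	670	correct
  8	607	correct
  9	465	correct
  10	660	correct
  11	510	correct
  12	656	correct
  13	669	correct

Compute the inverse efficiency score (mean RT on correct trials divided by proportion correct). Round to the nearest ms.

Correct trials (n=11): 575, 467, 678, 449, 670, 607, 465, 660, 510, 656, 669
Mean correct RT = 6406/11 = 582.3636 ms
Proportion correct = 11/13
IES = 582.3636 / (11/13) = 688.248 ms

688 ms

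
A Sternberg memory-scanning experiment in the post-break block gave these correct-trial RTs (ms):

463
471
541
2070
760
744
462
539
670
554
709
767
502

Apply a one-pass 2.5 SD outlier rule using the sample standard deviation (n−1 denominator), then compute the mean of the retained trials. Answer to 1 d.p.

n = 13, ΣRT = 9252, M = 711.692
Σ(x−M)² = 2163104.77; s = √(2163104.77/12) = 424.569
Cutoffs: 711.692 ± 2.5·424.569 → [-349.7, 1773.1]
Outside: 2070 → excluded.
Retained (n=12): Σ = 7182, mean = 7182/12 = 598.500

598.5 ms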